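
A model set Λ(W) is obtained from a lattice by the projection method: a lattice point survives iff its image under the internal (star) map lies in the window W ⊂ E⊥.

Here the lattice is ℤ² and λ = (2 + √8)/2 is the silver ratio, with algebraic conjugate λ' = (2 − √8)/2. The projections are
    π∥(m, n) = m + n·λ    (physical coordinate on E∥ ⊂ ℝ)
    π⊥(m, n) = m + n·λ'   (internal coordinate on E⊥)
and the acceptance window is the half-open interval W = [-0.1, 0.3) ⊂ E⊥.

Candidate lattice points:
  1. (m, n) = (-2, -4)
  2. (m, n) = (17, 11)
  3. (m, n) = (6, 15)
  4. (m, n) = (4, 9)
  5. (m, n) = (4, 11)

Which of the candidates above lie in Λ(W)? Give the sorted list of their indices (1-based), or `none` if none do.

4

Compute λ' = (2−√8)/2 = -0.414214, so π⊥(m,n) = m -0.414214·n.
[1] lift (-2,-4): star map gives -0.343146; window check -0.1 ≤ -0.343146 < 0.3 is false → out
[2] lift (17,11): star map gives 12.443651; window check -0.1 ≤ 12.443651 < 0.3 is false → out
[3] lift (6,15): star map gives -0.213203; window check -0.1 ≤ -0.213203 < 0.3 is false → out
[4] lift (4,9): star map gives 0.272078; window check -0.1 ≤ 0.272078 < 0.3 is true → IN Λ
[5] lift (4,11): star map gives -0.556349; window check -0.1 ≤ -0.556349 < 0.3 is false → out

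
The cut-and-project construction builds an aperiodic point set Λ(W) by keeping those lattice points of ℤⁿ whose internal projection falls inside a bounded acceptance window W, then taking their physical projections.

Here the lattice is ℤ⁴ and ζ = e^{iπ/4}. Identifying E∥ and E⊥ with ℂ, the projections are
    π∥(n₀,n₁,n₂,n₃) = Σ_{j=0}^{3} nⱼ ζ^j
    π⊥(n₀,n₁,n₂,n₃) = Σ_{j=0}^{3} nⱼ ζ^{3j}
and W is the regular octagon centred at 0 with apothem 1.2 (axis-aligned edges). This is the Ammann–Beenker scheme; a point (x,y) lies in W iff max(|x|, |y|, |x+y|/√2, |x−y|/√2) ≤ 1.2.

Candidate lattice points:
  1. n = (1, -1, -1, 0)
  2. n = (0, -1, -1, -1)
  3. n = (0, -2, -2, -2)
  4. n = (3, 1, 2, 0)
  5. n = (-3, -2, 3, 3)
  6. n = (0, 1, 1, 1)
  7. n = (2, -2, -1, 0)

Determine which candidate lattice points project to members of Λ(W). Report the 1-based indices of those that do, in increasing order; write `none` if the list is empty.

2, 3, 6

With ζ = e^{iπ/4} the internal vectors are ζ^0,ζ^3,ζ^6,ζ^9.
#1 (1, -1, -1, 0): internal (1.70711, 0.29289); octagon support 1.70711 vs apothem 1.2 → ∉ W
#2 (0, -1, -1, -1): internal (0.00000, -0.41421); octagon support 0.41421 vs apothem 1.2 → ∈ W
#3 (0, -2, -2, -2): internal (0.00000, -0.82843); octagon support 0.82843 vs apothem 1.2 → ∈ W
#4 (3, 1, 2, 0): internal (2.29289, -1.29289); octagon support 2.53553 vs apothem 1.2 → ∉ W
#5 (-3, -2, 3, 3): internal (0.53553, -2.29289); octagon support 2.29289 vs apothem 1.2 → ∉ W
#6 (0, 1, 1, 1): internal (0.00000, 0.41421); octagon support 0.41421 vs apothem 1.2 → ∈ W
#7 (2, -2, -1, 0): internal (3.41421, -0.41421); octagon support 3.41421 vs apothem 1.2 → ∉ W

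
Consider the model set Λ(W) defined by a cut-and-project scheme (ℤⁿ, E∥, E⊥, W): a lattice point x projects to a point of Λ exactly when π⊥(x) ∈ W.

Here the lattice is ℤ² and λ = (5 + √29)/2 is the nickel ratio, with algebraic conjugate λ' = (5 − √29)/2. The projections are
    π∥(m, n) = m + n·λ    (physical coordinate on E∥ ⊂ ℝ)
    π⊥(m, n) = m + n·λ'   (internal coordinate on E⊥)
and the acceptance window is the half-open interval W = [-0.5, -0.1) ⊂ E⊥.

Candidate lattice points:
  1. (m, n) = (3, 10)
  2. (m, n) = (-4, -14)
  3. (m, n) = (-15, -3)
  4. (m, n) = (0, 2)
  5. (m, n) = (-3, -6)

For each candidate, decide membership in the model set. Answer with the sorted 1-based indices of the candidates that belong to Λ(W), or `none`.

4

λ' = (5−√29)/2 ≈ -0.19258.
#1 (3,10): internal coord 3 + (10)·λ' = +1.07418; +1.07418 ∉ [-0.5, -0.1) → out
#2 (-4,-14): internal coord -4 + (-14)·λ' = -1.30385; -1.30385 ∉ [-0.5, -0.1) → out
#3 (-15,-3): internal coord -15 + (-3)·λ' = -14.42225; -14.42225 ∉ [-0.5, -0.1) → out
#4 (0,2): internal coord 0 + (2)·λ' = -0.38516; -0.38516 ∈ [-0.5, -0.1) → IN Λ
#5 (-3,-6): internal coord -3 + (-6)·λ' = -1.84451; -1.84451 ∉ [-0.5, -0.1) → out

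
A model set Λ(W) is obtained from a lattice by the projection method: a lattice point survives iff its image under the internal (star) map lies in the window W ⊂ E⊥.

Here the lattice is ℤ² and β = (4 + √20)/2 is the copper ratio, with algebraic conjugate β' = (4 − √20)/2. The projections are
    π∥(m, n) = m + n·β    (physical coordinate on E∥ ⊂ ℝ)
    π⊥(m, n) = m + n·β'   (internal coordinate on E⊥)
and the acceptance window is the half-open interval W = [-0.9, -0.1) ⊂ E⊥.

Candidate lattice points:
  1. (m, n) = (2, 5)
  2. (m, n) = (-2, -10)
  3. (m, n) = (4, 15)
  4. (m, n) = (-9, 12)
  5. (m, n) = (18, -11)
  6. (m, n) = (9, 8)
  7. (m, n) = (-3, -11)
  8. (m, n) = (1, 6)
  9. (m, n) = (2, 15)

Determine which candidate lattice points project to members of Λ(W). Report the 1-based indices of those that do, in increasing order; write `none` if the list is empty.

Compute β' = (4−√20)/2 = -0.23607, so π⊥(m,n) = m -0.23607·n.
#1 (2,5): internal coord 2 + (5)·β' = +0.81966; +0.81966 ∉ [-0.9, -0.1) → out
#2 (-2,-10): internal coord -2 + (-10)·β' = +0.36068; +0.36068 ∉ [-0.9, -0.1) → out
#3 (4,15): internal coord 4 + (15)·β' = +0.45898; +0.45898 ∉ [-0.9, -0.1) → out
#4 (-9,12): internal coord -9 + (12)·β' = -11.83282; -11.83282 ∉ [-0.9, -0.1) → out
#5 (18,-11): internal coord 18 + (-11)·β' = +20.59675; +20.59675 ∉ [-0.9, -0.1) → out
#6 (9,8): internal coord 9 + (8)·β' = +7.11146; +7.11146 ∉ [-0.9, -0.1) → out
#7 (-3,-11): internal coord -3 + (-11)·β' = -0.40325; -0.40325 ∈ [-0.9, -0.1) → IN Λ
#8 (1,6): internal coord 1 + (6)·β' = -0.41641; -0.41641 ∈ [-0.9, -0.1) → IN Λ
#9 (2,15): internal coord 2 + (15)·β' = -1.54102; -1.54102 ∉ [-0.9, -0.1) → out

7, 8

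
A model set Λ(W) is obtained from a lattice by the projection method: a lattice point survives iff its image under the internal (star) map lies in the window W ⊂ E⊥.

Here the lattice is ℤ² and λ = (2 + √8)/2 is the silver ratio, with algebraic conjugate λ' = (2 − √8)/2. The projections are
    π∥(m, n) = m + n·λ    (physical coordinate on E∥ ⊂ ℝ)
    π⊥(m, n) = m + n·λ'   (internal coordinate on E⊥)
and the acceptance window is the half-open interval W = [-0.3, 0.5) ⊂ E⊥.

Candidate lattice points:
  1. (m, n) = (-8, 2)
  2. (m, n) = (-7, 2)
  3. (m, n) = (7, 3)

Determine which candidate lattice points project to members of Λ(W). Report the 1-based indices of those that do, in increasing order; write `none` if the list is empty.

λ' = (2−√8)/2 ≈ -0.414214.
candidate 1: (m,n)=(-8,2) → π∥ = -8+2·λ ≈ -3.171573, π⊥ = -8+2·λ' ≈ -8.828427 ∉ [-0.3, 0.5) ⇒ out
candidate 2: (m,n)=(-7,2) → π∥ = -7+2·λ ≈ -2.171573, π⊥ = -7+2·λ' ≈ -7.828427 ∉ [-0.3, 0.5) ⇒ out
candidate 3: (m,n)=(7,3) → π∥ = 7+3·λ ≈ 14.242641, π⊥ = 7+3·λ' ≈ 5.757359 ∉ [-0.3, 0.5) ⇒ out

none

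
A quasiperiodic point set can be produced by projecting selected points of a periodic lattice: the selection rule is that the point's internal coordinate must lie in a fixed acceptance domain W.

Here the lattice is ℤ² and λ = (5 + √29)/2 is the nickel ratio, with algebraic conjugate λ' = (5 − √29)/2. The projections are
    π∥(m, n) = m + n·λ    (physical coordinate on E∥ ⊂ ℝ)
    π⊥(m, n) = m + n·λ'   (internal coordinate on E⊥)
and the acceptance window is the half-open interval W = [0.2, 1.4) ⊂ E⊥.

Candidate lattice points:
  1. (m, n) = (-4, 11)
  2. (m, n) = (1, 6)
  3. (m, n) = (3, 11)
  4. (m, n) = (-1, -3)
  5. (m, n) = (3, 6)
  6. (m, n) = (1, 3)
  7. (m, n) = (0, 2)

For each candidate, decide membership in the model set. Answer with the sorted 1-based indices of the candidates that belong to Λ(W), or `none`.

Compute λ' = (5−√29)/2 = -0.192582, so π⊥(m,n) = m -0.192582·n.
#1 (-4,11): internal coord -4 + (11)·λ' = -6.118406; -6.118406 ∉ [0.2, 1.4) → out
#2 (1,6): internal coord 1 + (6)·λ' = -0.155494; -0.155494 ∉ [0.2, 1.4) → out
#3 (3,11): internal coord 3 + (11)·λ' = +0.881594; +0.881594 ∈ [0.2, 1.4) → IN Λ
#4 (-1,-3): internal coord -1 + (-3)·λ' = -0.422253; -0.422253 ∉ [0.2, 1.4) → out
#5 (3,6): internal coord 3 + (6)·λ' = +1.844506; +1.844506 ∉ [0.2, 1.4) → out
#6 (1,3): internal coord 1 + (3)·λ' = +0.422253; +0.422253 ∈ [0.2, 1.4) → IN Λ
#7 (0,2): internal coord 0 + (2)·λ' = -0.385165; -0.385165 ∉ [0.2, 1.4) → out

3, 6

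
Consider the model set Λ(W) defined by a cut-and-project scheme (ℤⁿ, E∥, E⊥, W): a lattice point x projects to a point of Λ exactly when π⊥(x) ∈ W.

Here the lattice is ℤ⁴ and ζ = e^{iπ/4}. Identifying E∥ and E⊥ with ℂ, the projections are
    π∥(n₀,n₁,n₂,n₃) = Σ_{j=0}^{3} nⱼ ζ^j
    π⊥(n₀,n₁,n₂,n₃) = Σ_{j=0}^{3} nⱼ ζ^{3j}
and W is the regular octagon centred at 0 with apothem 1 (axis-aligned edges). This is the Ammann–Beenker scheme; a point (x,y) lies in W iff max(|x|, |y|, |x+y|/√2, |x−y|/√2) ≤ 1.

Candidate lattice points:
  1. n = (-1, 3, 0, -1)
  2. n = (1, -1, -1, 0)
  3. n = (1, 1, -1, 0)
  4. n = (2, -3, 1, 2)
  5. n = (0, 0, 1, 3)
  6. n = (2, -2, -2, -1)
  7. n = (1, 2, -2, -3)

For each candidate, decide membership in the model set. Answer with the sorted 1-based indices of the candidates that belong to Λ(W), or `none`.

none

π⊥(n) = n₀ + n₁ζ³ + n₂ζ⁶ + n₃ζ⁹ where ζ = e^{iπ/4}.
candidate 1: n = (-1, 3, 0, -1) → π⊥ ≈ (-3.82843, +1.41421); max(|x|,|y|,|x±y|/√2) = 3.82843 > 1 ⇒ ∉ W
candidate 2: n = (1, -1, -1, 0) → π⊥ ≈ (+1.70711, +0.29289); max(|x|,|y|,|x±y|/√2) = 1.70711 > 1 ⇒ ∉ W
candidate 3: n = (1, 1, -1, 0) → π⊥ ≈ (+0.29289, +1.70711); max(|x|,|y|,|x±y|/√2) = 1.70711 > 1 ⇒ ∉ W
candidate 4: n = (2, -3, 1, 2) → π⊥ ≈ (+5.53553, -1.70711); max(|x|,|y|,|x±y|/√2) = 5.53553 > 1 ⇒ ∉ W
candidate 5: n = (0, 0, 1, 3) → π⊥ ≈ (+2.12132, +1.12132); max(|x|,|y|,|x±y|/√2) = 2.29289 > 1 ⇒ ∉ W
candidate 6: n = (2, -2, -2, -1) → π⊥ ≈ (+2.70711, -0.12132); max(|x|,|y|,|x±y|/√2) = 2.70711 > 1 ⇒ ∉ W
candidate 7: n = (1, 2, -2, -3) → π⊥ ≈ (-2.53553, +1.29289); max(|x|,|y|,|x±y|/√2) = 2.70711 > 1 ⇒ ∉ W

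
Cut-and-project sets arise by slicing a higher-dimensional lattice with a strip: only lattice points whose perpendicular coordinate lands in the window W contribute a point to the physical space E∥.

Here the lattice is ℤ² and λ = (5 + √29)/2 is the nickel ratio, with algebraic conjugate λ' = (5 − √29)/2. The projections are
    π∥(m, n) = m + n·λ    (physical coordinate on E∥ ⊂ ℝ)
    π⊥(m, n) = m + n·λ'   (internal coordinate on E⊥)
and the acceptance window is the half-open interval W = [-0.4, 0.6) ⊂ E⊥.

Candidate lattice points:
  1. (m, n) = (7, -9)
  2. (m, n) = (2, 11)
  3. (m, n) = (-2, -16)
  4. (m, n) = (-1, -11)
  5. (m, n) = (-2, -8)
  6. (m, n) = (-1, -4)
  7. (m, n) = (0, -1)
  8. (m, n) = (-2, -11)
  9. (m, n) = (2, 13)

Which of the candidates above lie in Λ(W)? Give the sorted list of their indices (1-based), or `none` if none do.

Numerically λ ≈ 5.192582 and λ' = −1/λ ≈ -0.192582.
[1] lift (7,-9): star map gives 8.733242; window check -0.4 ≤ 8.733242 < 0.6 is false → out
[2] lift (2,11): star map gives -0.118406; window check -0.4 ≤ -0.118406 < 0.6 is true → IN Λ
[3] lift (-2,-16): star map gives 1.081318; window check -0.4 ≤ 1.081318 < 0.6 is false → out
[4] lift (-1,-11): star map gives 1.118406; window check -0.4 ≤ 1.118406 < 0.6 is false → out
[5] lift (-2,-8): star map gives -0.459341; window check -0.4 ≤ -0.459341 < 0.6 is false → out
[6] lift (-1,-4): star map gives -0.229670; window check -0.4 ≤ -0.229670 < 0.6 is true → IN Λ
[7] lift (0,-1): star map gives 0.192582; window check -0.4 ≤ 0.192582 < 0.6 is true → IN Λ
[8] lift (-2,-11): star map gives 0.118406; window check -0.4 ≤ 0.118406 < 0.6 is true → IN Λ
[9] lift (2,13): star map gives -0.503571; window check -0.4 ≤ -0.503571 < 0.6 is false → out

2, 6, 7, 8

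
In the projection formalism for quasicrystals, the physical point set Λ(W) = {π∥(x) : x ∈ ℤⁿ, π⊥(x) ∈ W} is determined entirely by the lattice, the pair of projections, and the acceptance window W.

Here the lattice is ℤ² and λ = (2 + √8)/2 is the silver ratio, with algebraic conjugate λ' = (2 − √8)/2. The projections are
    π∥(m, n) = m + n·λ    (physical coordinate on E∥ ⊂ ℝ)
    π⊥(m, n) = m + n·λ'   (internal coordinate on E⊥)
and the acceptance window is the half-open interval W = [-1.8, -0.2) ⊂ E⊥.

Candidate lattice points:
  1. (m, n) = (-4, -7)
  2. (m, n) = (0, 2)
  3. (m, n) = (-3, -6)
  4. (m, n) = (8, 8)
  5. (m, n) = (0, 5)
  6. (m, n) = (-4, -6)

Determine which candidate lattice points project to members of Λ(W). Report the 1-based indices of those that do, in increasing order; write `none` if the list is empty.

1, 2, 3, 6

Compute λ' = (2−√8)/2 = -0.414214, so π⊥(m,n) = m -0.414214·n.
candidate 1: (m,n)=(-4,-7) → π∥ = -4-7·λ ≈ -20.899495, π⊥ = -4-7·λ' ≈ -1.100505 ∈ [-1.8, -0.2) ⇒ IN Λ
candidate 2: (m,n)=(0,2) → π∥ = 0+2·λ ≈ 4.828427, π⊥ = 0+2·λ' ≈ -0.828427 ∈ [-1.8, -0.2) ⇒ IN Λ
candidate 3: (m,n)=(-3,-6) → π∥ = -3-6·λ ≈ -17.485281, π⊥ = -3-6·λ' ≈ -0.514719 ∈ [-1.8, -0.2) ⇒ IN Λ
candidate 4: (m,n)=(8,8) → π∥ = 8+8·λ ≈ 27.313708, π⊥ = 8+8·λ' ≈ 4.686292 ∉ [-1.8, -0.2) ⇒ out
candidate 5: (m,n)=(0,5) → π∥ = 0+5·λ ≈ 12.071068, π⊥ = 0+5·λ' ≈ -2.071068 ∉ [-1.8, -0.2) ⇒ out
candidate 6: (m,n)=(-4,-6) → π∥ = -4-6·λ ≈ -18.485281, π⊥ = -4-6·λ' ≈ -1.514719 ∈ [-1.8, -0.2) ⇒ IN Λ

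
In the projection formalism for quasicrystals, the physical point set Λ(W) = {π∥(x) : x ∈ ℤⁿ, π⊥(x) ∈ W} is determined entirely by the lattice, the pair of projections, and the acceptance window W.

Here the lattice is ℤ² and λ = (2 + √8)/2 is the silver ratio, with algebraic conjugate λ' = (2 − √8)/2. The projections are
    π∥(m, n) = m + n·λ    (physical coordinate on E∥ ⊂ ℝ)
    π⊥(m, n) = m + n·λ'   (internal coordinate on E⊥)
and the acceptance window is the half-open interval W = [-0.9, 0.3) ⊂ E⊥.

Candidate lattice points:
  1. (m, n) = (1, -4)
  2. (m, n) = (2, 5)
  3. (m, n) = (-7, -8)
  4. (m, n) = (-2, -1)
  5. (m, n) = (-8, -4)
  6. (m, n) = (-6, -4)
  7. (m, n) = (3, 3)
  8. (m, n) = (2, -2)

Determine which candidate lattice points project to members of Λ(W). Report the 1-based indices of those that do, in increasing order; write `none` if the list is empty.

2

Compute λ' = (2−√8)/2 = -0.4142, so π⊥(m,n) = m -0.4142·n.
#1 (1,-4): internal coord 1 + (-4)·λ' = +2.6569; +2.6569 ∉ [-0.9, 0.3) → out
#2 (2,5): internal coord 2 + (5)·λ' = -0.0711; -0.0711 ∈ [-0.9, 0.3) → IN Λ
#3 (-7,-8): internal coord -7 + (-8)·λ' = -3.6863; -3.6863 ∉ [-0.9, 0.3) → out
#4 (-2,-1): internal coord -2 + (-1)·λ' = -1.5858; -1.5858 ∉ [-0.9, 0.3) → out
#5 (-8,-4): internal coord -8 + (-4)·λ' = -6.3431; -6.3431 ∉ [-0.9, 0.3) → out
#6 (-6,-4): internal coord -6 + (-4)·λ' = -4.3431; -4.3431 ∉ [-0.9, 0.3) → out
#7 (3,3): internal coord 3 + (3)·λ' = +1.7574; +1.7574 ∉ [-0.9, 0.3) → out
#8 (2,-2): internal coord 2 + (-2)·λ' = +2.8284; +2.8284 ∉ [-0.9, 0.3) → out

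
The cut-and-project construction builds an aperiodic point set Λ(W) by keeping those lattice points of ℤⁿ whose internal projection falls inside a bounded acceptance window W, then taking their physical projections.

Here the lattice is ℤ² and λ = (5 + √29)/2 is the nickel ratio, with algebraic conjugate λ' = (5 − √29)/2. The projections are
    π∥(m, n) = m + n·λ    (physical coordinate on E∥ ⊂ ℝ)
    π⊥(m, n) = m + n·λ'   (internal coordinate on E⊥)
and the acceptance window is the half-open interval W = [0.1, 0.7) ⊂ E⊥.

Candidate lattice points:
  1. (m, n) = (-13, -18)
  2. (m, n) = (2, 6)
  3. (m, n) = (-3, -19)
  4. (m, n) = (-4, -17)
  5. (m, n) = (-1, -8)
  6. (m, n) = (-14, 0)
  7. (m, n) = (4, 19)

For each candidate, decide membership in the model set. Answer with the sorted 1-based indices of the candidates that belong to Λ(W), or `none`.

Compute λ' = (5−√29)/2 = -0.1926, so π⊥(m,n) = m -0.1926·n.
candidate 1: (m,n)=(-13,-18) → π∥ = -13-18·λ ≈ -106.4665, π⊥ = -13-18·λ' ≈ -9.5335 ∉ [0.1, 0.7) ⇒ out
candidate 2: (m,n)=(2,6) → π∥ = 2+6·λ ≈ 33.1555, π⊥ = 2+6·λ' ≈ 0.8445 ∉ [0.1, 0.7) ⇒ out
candidate 3: (m,n)=(-3,-19) → π∥ = -3-19·λ ≈ -101.6591, π⊥ = -3-19·λ' ≈ 0.6591 ∈ [0.1, 0.7) ⇒ IN Λ
candidate 4: (m,n)=(-4,-17) → π∥ = -4-17·λ ≈ -92.2739, π⊥ = -4-17·λ' ≈ -0.7261 ∉ [0.1, 0.7) ⇒ out
candidate 5: (m,n)=(-1,-8) → π∥ = -1-8·λ ≈ -42.5407, π⊥ = -1-8·λ' ≈ 0.5407 ∈ [0.1, 0.7) ⇒ IN Λ
candidate 6: (m,n)=(-14,0) → π∥ = -14+0·λ ≈ -14.0000, π⊥ = -14+0·λ' ≈ -14.0000 ∉ [0.1, 0.7) ⇒ out
candidate 7: (m,n)=(4,19) → π∥ = 4+19·λ ≈ 102.6591, π⊥ = 4+19·λ' ≈ 0.3409 ∈ [0.1, 0.7) ⇒ IN Λ

3, 5, 7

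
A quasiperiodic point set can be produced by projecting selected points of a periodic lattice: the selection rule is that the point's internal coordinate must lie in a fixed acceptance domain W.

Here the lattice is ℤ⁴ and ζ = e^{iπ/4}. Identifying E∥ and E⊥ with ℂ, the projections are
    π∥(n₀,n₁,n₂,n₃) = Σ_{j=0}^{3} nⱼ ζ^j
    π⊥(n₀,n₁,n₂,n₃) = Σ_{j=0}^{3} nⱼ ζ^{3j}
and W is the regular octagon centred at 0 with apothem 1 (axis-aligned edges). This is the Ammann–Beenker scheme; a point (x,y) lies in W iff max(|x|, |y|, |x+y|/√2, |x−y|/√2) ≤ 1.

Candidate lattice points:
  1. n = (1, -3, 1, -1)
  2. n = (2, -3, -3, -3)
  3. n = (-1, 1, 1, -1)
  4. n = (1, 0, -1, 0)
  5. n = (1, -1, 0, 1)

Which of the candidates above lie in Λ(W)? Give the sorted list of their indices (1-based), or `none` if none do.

none

With ζ = e^{iπ/4} the internal vectors are ζ^0,ζ^3,ζ^6,ζ^9.
candidate 1: n = (1, -3, 1, -1) → π⊥ ≈ (+2.41421, -3.82843); max(|x|,|y|,|x±y|/√2) = 4.41421 > 1 ⇒ ∉ W
candidate 2: n = (2, -3, -3, -3) → π⊥ ≈ (+2.00000, -1.24264); max(|x|,|y|,|x±y|/√2) = 2.29289 > 1 ⇒ ∉ W
candidate 3: n = (-1, 1, 1, -1) → π⊥ ≈ (-2.41421, -1.00000); max(|x|,|y|,|x±y|/√2) = 2.41421 > 1 ⇒ ∉ W
candidate 4: n = (1, 0, -1, 0) → π⊥ ≈ (+1.00000, +1.00000); max(|x|,|y|,|x±y|/√2) = 1.41421 > 1 ⇒ ∉ W
candidate 5: n = (1, -1, 0, 1) → π⊥ ≈ (+2.41421, +0.00000); max(|x|,|y|,|x±y|/√2) = 2.41421 > 1 ⇒ ∉ W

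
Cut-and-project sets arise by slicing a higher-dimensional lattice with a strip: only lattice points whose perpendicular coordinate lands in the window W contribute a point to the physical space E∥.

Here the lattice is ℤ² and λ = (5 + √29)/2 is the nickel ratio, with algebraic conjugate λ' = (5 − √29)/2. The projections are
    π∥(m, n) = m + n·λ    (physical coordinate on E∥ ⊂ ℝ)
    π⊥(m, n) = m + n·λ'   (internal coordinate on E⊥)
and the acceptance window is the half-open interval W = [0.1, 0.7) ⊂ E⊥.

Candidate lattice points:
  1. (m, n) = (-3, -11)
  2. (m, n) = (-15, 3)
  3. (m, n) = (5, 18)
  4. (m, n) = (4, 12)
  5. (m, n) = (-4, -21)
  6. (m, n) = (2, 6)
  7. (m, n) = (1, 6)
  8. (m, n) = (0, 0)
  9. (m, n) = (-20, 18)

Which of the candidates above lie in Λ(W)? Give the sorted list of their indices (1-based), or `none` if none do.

none

Compute λ' = (5−√29)/2 = -0.192582, so π⊥(m,n) = m -0.192582·n.
[1] lift (-3,-11): star map gives -0.881594; window check 0.1 ≤ -0.881594 < 0.7 is false → out
[2] lift (-15,3): star map gives -15.577747; window check 0.1 ≤ -15.577747 < 0.7 is false → out
[3] lift (5,18): star map gives 1.533517; window check 0.1 ≤ 1.533517 < 0.7 is false → out
[4] lift (4,12): star map gives 1.689011; window check 0.1 ≤ 1.689011 < 0.7 is false → out
[5] lift (-4,-21): star map gives 0.044230; window check 0.1 ≤ 0.044230 < 0.7 is false → out
[6] lift (2,6): star map gives 0.844506; window check 0.1 ≤ 0.844506 < 0.7 is false → out
[7] lift (1,6): star map gives -0.155494; window check 0.1 ≤ -0.155494 < 0.7 is false → out
[8] lift (0,0): star map gives 0.000000; window check 0.1 ≤ 0.000000 < 0.7 is false → out
[9] lift (-20,18): star map gives -23.466483; window check 0.1 ≤ -23.466483 < 0.7 is false → out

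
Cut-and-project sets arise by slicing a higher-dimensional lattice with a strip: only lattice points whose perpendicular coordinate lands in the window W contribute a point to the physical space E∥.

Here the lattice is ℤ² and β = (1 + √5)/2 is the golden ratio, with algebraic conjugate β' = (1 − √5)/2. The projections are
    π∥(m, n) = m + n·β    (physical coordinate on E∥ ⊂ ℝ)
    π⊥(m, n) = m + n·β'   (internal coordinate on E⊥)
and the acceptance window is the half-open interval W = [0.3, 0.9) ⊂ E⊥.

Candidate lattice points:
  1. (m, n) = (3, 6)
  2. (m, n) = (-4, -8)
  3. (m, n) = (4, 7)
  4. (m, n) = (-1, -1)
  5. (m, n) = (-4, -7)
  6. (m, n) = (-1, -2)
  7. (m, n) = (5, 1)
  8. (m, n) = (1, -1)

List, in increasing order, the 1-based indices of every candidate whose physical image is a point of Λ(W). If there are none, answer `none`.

5

Numerically β ≈ 1.618034 and β' = −1/β ≈ -0.618034.
[1] lift (3,6): star map gives -0.708204; window check 0.3 ≤ -0.708204 < 0.9 is false → out
[2] lift (-4,-8): star map gives 0.944272; window check 0.3 ≤ 0.944272 < 0.9 is false → out
[3] lift (4,7): star map gives -0.326238; window check 0.3 ≤ -0.326238 < 0.9 is false → out
[4] lift (-1,-1): star map gives -0.381966; window check 0.3 ≤ -0.381966 < 0.9 is false → out
[5] lift (-4,-7): star map gives 0.326238; window check 0.3 ≤ 0.326238 < 0.9 is true → IN Λ
[6] lift (-1,-2): star map gives 0.236068; window check 0.3 ≤ 0.236068 < 0.9 is false → out
[7] lift (5,1): star map gives 4.381966; window check 0.3 ≤ 4.381966 < 0.9 is false → out
[8] lift (1,-1): star map gives 1.618034; window check 0.3 ≤ 1.618034 < 0.9 is false → out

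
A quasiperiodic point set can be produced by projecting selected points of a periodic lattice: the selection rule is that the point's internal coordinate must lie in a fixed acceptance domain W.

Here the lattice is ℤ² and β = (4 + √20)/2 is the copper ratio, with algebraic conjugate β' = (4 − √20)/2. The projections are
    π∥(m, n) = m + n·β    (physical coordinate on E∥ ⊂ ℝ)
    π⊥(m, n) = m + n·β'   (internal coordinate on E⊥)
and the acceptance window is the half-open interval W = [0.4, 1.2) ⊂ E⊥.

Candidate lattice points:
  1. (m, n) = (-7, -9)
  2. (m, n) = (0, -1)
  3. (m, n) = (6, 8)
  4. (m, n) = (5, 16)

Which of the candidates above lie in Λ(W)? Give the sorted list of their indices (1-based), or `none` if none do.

none

Numerically β ≈ 4.23607 and β' = −1/β ≈ -0.23607.
#1 (-7,-9): internal coord -7 + (-9)·β' = -4.87539; -4.87539 ∉ [0.4, 1.2) → out
#2 (0,-1): internal coord 0 + (-1)·β' = +0.23607; +0.23607 ∉ [0.4, 1.2) → out
#3 (6,8): internal coord 6 + (8)·β' = +4.11146; +4.11146 ∉ [0.4, 1.2) → out
#4 (5,16): internal coord 5 + (16)·β' = +1.22291; +1.22291 ∉ [0.4, 1.2) → out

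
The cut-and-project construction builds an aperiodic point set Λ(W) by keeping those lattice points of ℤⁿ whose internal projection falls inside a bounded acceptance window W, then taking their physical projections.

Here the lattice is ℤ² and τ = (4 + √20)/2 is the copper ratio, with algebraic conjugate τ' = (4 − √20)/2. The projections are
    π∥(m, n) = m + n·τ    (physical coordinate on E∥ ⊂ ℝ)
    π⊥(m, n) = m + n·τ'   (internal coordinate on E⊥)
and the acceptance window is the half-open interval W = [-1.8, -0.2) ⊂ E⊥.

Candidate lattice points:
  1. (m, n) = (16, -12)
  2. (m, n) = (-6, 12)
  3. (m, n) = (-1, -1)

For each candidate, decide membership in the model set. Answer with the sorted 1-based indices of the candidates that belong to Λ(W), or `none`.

τ' = (4−√20)/2 ≈ -0.2361.
candidate 1: (m,n)=(16,-12) → π∥ = 16-12·τ ≈ -34.8328, π⊥ = 16-12·τ' ≈ 18.8328 ∉ [-1.8, -0.2) ⇒ out
candidate 2: (m,n)=(-6,12) → π∥ = -6+12·τ ≈ 44.8328, π⊥ = -6+12·τ' ≈ -8.8328 ∉ [-1.8, -0.2) ⇒ out
candidate 3: (m,n)=(-1,-1) → π∥ = -1-1·τ ≈ -5.2361, π⊥ = -1-1·τ' ≈ -0.7639 ∈ [-1.8, -0.2) ⇒ IN Λ

3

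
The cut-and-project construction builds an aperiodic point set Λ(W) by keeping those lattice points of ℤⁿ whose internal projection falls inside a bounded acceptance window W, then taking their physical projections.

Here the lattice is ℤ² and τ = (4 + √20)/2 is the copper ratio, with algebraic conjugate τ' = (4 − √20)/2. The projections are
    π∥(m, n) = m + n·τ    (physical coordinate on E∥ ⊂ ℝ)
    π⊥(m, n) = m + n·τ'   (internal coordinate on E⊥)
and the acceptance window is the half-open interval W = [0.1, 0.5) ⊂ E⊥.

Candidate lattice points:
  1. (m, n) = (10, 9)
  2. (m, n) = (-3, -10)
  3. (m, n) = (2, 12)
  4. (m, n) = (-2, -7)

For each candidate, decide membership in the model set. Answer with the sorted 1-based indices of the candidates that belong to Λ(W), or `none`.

none

Compute τ' = (4−√20)/2 = -0.23607, so π⊥(m,n) = m -0.23607·n.
[1] lift (10,9): star map gives 7.87539; window check 0.1 ≤ 7.87539 < 0.5 is false → out
[2] lift (-3,-10): star map gives -0.63932; window check 0.1 ≤ -0.63932 < 0.5 is false → out
[3] lift (2,12): star map gives -0.83282; window check 0.1 ≤ -0.83282 < 0.5 is false → out
[4] lift (-2,-7): star map gives -0.34752; window check 0.1 ≤ -0.34752 < 0.5 is false → out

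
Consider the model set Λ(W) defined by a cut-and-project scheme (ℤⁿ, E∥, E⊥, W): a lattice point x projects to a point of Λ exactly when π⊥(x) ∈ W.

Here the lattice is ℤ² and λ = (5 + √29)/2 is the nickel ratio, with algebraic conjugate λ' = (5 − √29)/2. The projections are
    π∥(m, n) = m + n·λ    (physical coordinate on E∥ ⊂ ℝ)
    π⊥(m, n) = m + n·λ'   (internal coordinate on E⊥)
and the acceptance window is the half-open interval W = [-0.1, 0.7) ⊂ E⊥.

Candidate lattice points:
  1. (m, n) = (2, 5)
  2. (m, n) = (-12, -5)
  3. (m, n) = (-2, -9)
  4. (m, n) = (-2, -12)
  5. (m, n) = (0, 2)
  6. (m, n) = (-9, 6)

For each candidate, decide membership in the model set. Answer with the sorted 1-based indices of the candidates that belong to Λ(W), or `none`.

Compute λ' = (5−√29)/2 = -0.192582, so π⊥(m,n) = m -0.192582·n.
#1 (2,5): internal coord 2 + (5)·λ' = +1.037088; +1.037088 ∉ [-0.1, 0.7) → out
#2 (-12,-5): internal coord -12 + (-5)·λ' = -11.037088; -11.037088 ∉ [-0.1, 0.7) → out
#3 (-2,-9): internal coord -2 + (-9)·λ' = -0.266758; -0.266758 ∉ [-0.1, 0.7) → out
#4 (-2,-12): internal coord -2 + (-12)·λ' = +0.310989; +0.310989 ∈ [-0.1, 0.7) → IN Λ
#5 (0,2): internal coord 0 + (2)·λ' = -0.385165; -0.385165 ∉ [-0.1, 0.7) → out
#6 (-9,6): internal coord -9 + (6)·λ' = -10.155494; -10.155494 ∉ [-0.1, 0.7) → out

4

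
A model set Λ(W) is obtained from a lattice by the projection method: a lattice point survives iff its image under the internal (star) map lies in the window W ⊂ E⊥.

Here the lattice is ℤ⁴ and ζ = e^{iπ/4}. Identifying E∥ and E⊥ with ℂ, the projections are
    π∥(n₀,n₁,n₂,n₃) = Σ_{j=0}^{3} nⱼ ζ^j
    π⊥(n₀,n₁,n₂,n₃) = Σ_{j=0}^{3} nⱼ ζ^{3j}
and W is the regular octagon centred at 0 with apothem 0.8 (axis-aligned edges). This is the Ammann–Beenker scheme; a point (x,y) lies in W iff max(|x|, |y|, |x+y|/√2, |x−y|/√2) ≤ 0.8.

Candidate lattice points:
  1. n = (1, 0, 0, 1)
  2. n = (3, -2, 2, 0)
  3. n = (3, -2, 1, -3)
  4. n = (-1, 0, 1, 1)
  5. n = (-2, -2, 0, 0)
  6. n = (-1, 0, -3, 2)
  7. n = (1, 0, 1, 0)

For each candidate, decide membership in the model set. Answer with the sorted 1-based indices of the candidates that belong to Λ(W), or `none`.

With ζ = e^{iπ/4} the internal vectors are ζ^0,ζ^3,ζ^6,ζ^9.
#1 (1, 0, 0, 1): internal (1.7071, 0.7071); octagon support 1.7071 vs apothem 0.8 → ∉ W
#2 (3, -2, 2, 0): internal (4.4142, -3.4142); octagon support 5.5355 vs apothem 0.8 → ∉ W
#3 (3, -2, 1, -3): internal (2.2929, -4.5355); octagon support 4.8284 vs apothem 0.8 → ∉ W
#4 (-1, 0, 1, 1): internal (-0.2929, -0.2929); octagon support 0.4142 vs apothem 0.8 → ∈ W
#5 (-2, -2, 0, 0): internal (-0.5858, -1.4142); octagon support 1.4142 vs apothem 0.8 → ∉ W
#6 (-1, 0, -3, 2): internal (0.4142, 4.4142); octagon support 4.4142 vs apothem 0.8 → ∉ W
#7 (1, 0, 1, 0): internal (1.0000, -1.0000); octagon support 1.4142 vs apothem 0.8 → ∉ W

4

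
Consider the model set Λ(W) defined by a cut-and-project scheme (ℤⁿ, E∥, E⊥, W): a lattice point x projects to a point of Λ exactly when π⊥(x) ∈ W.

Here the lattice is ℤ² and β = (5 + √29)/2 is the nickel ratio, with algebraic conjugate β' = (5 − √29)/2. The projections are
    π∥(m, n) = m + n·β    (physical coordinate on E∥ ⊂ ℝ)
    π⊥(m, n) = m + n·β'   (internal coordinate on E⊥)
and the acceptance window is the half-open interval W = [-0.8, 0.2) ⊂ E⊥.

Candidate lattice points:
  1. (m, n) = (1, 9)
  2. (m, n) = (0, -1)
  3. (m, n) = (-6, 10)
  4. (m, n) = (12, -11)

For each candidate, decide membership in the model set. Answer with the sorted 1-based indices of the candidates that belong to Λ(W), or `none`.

Numerically β ≈ 5.19258 and β' = −1/β ≈ -0.19258.
#1 (1,9): internal coord 1 + (9)·β' = -0.73324; -0.73324 ∈ [-0.8, 0.2) → IN Λ
#2 (0,-1): internal coord 0 + (-1)·β' = +0.19258; +0.19258 ∈ [-0.8, 0.2) → IN Λ
#3 (-6,10): internal coord -6 + (10)·β' = -7.92582; -7.92582 ∉ [-0.8, 0.2) → out
#4 (12,-11): internal coord 12 + (-11)·β' = +14.11841; +14.11841 ∉ [-0.8, 0.2) → out

1, 2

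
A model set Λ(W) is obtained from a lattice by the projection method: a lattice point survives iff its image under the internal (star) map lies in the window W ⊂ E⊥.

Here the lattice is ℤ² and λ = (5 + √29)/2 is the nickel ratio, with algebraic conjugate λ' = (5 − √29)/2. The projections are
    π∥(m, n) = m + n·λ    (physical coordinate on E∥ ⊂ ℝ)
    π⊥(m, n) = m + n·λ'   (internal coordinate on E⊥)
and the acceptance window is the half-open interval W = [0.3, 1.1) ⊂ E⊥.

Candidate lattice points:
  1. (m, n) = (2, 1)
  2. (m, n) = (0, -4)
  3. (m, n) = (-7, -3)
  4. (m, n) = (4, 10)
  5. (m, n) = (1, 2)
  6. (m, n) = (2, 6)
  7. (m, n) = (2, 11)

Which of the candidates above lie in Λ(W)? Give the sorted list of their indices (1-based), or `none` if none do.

λ' = (5−√29)/2 ≈ -0.1926.
#1 (2,1): internal coord 2 + (1)·λ' = +1.8074; +1.8074 ∉ [0.3, 1.1) → out
#2 (0,-4): internal coord 0 + (-4)·λ' = +0.7703; +0.7703 ∈ [0.3, 1.1) → IN Λ
#3 (-7,-3): internal coord -7 + (-3)·λ' = -6.4223; -6.4223 ∉ [0.3, 1.1) → out
#4 (4,10): internal coord 4 + (10)·λ' = +2.0742; +2.0742 ∉ [0.3, 1.1) → out
#5 (1,2): internal coord 1 + (2)·λ' = +0.6148; +0.6148 ∈ [0.3, 1.1) → IN Λ
#6 (2,6): internal coord 2 + (6)·λ' = +0.8445; +0.8445 ∈ [0.3, 1.1) → IN Λ
#7 (2,11): internal coord 2 + (11)·λ' = -0.1184; -0.1184 ∉ [0.3, 1.1) → out

2, 5, 6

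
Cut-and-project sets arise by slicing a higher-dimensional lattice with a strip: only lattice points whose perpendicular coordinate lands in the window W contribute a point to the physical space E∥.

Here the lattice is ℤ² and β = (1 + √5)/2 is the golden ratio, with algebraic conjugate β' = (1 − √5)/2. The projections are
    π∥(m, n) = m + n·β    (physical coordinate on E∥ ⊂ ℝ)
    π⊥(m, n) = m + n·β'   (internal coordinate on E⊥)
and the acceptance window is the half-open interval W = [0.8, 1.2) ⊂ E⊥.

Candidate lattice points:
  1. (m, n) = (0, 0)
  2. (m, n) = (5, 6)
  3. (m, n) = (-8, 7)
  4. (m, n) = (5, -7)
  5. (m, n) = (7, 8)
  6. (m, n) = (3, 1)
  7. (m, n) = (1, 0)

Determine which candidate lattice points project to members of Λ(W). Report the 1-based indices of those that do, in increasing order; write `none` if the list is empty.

β' = (1−√5)/2 ≈ -0.6180.
candidate 1: (m,n)=(0,0) → π∥ = 0+0·β ≈ 0.0000, π⊥ = 0+0·β' ≈ 0.0000 ∉ [0.8, 1.2) ⇒ out
candidate 2: (m,n)=(5,6) → π∥ = 5+6·β ≈ 14.7082, π⊥ = 5+6·β' ≈ 1.2918 ∉ [0.8, 1.2) ⇒ out
candidate 3: (m,n)=(-8,7) → π∥ = -8+7·β ≈ 3.3262, π⊥ = -8+7·β' ≈ -12.3262 ∉ [0.8, 1.2) ⇒ out
candidate 4: (m,n)=(5,-7) → π∥ = 5-7·β ≈ -6.3262, π⊥ = 5-7·β' ≈ 9.3262 ∉ [0.8, 1.2) ⇒ out
candidate 5: (m,n)=(7,8) → π∥ = 7+8·β ≈ 19.9443, π⊥ = 7+8·β' ≈ 2.0557 ∉ [0.8, 1.2) ⇒ out
candidate 6: (m,n)=(3,1) → π∥ = 3+1·β ≈ 4.6180, π⊥ = 3+1·β' ≈ 2.3820 ∉ [0.8, 1.2) ⇒ out
candidate 7: (m,n)=(1,0) → π∥ = 1+0·β ≈ 1.0000, π⊥ = 1+0·β' ≈ 1.0000 ∈ [0.8, 1.2) ⇒ IN Λ

7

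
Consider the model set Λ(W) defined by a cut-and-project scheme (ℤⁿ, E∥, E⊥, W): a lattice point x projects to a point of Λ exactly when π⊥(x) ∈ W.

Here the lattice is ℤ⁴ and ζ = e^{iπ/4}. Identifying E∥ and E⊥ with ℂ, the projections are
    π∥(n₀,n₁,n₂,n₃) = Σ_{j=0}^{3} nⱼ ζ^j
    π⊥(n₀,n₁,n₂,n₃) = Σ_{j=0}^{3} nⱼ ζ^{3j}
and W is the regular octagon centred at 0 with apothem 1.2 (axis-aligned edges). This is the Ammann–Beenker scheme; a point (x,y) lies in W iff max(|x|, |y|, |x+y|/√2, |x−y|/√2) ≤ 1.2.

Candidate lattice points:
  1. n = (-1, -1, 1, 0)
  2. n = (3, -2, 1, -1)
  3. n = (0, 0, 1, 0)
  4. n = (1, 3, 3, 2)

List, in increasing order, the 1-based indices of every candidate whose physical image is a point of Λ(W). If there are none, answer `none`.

With ζ = e^{iπ/4} the internal vectors are ζ^0,ζ^3,ζ^6,ζ^9.
candidate 1: n = (-1, -1, 1, 0) → π⊥ ≈ (-0.2929, -1.7071); max(|x|,|y|,|x±y|/√2) = 1.7071 > 1.2 ⇒ ∉ W
candidate 2: n = (3, -2, 1, -1) → π⊥ ≈ (+3.7071, -3.1213); max(|x|,|y|,|x±y|/√2) = 4.8284 > 1.2 ⇒ ∉ W
candidate 3: n = (0, 0, 1, 0) → π⊥ ≈ (+0.0000, -1.0000); max(|x|,|y|,|x±y|/√2) = 1.0000 ≤ 1.2 ⇒ ∈ W
candidate 4: n = (1, 3, 3, 2) → π⊥ ≈ (+0.2929, +0.5355); max(|x|,|y|,|x±y|/√2) = 0.5858 ≤ 1.2 ⇒ ∈ W

3, 4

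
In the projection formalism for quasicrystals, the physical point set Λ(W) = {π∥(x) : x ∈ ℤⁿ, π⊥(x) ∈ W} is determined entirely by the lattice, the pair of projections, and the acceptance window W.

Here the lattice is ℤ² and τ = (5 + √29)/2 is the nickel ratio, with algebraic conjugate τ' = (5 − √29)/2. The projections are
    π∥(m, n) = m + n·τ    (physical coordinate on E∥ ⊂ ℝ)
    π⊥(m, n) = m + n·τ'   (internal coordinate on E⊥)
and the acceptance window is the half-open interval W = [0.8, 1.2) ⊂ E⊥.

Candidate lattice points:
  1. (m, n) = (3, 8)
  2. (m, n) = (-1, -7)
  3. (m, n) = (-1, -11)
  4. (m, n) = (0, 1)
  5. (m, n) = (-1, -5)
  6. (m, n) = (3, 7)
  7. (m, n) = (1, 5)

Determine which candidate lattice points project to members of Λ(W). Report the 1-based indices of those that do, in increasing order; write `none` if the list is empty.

3

Numerically τ ≈ 5.192582 and τ' = −1/τ ≈ -0.192582.
#1 (3,8): internal coord 3 + (8)·τ' = +1.459341; +1.459341 ∉ [0.8, 1.2) → out
#2 (-1,-7): internal coord -1 + (-7)·τ' = +0.348077; +0.348077 ∉ [0.8, 1.2) → out
#3 (-1,-11): internal coord -1 + (-11)·τ' = +1.118406; +1.118406 ∈ [0.8, 1.2) → IN Λ
#4 (0,1): internal coord 0 + (1)·τ' = -0.192582; -0.192582 ∉ [0.8, 1.2) → out
#5 (-1,-5): internal coord -1 + (-5)·τ' = -0.037088; -0.037088 ∉ [0.8, 1.2) → out
#6 (3,7): internal coord 3 + (7)·τ' = +1.651923; +1.651923 ∉ [0.8, 1.2) → out
#7 (1,5): internal coord 1 + (5)·τ' = +0.037088; +0.037088 ∉ [0.8, 1.2) → out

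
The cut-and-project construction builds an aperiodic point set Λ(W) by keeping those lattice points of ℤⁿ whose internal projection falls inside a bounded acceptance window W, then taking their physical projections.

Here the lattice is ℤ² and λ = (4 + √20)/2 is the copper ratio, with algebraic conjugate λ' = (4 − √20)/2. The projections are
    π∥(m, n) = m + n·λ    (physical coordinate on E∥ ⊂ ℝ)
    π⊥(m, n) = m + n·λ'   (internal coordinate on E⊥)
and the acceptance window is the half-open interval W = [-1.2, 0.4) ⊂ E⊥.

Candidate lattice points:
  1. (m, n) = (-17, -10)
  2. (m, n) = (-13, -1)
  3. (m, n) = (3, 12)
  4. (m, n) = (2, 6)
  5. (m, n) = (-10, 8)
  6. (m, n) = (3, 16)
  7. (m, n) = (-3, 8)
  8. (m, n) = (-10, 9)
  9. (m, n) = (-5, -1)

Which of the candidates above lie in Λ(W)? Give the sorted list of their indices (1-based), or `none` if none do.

Numerically λ ≈ 4.2361 and λ' = −1/λ ≈ -0.2361.
candidate 1: (m,n)=(-17,-10) → π∥ = -17-10·λ ≈ -59.3607, π⊥ = -17-10·λ' ≈ -14.6393 ∉ [-1.2, 0.4) ⇒ out
candidate 2: (m,n)=(-13,-1) → π∥ = -13-1·λ ≈ -17.2361, π⊥ = -13-1·λ' ≈ -12.7639 ∉ [-1.2, 0.4) ⇒ out
candidate 3: (m,n)=(3,12) → π∥ = 3+12·λ ≈ 53.8328, π⊥ = 3+12·λ' ≈ 0.1672 ∈ [-1.2, 0.4) ⇒ IN Λ
candidate 4: (m,n)=(2,6) → π∥ = 2+6·λ ≈ 27.4164, π⊥ = 2+6·λ' ≈ 0.5836 ∉ [-1.2, 0.4) ⇒ out
candidate 5: (m,n)=(-10,8) → π∥ = -10+8·λ ≈ 23.8885, π⊥ = -10+8·λ' ≈ -11.8885 ∉ [-1.2, 0.4) ⇒ out
candidate 6: (m,n)=(3,16) → π∥ = 3+16·λ ≈ 70.7771, π⊥ = 3+16·λ' ≈ -0.7771 ∈ [-1.2, 0.4) ⇒ IN Λ
candidate 7: (m,n)=(-3,8) → π∥ = -3+8·λ ≈ 30.8885, π⊥ = -3+8·λ' ≈ -4.8885 ∉ [-1.2, 0.4) ⇒ out
candidate 8: (m,n)=(-10,9) → π∥ = -10+9·λ ≈ 28.1246, π⊥ = -10+9·λ' ≈ -12.1246 ∉ [-1.2, 0.4) ⇒ out
candidate 9: (m,n)=(-5,-1) → π∥ = -5-1·λ ≈ -9.2361, π⊥ = -5-1·λ' ≈ -4.7639 ∉ [-1.2, 0.4) ⇒ out

3, 6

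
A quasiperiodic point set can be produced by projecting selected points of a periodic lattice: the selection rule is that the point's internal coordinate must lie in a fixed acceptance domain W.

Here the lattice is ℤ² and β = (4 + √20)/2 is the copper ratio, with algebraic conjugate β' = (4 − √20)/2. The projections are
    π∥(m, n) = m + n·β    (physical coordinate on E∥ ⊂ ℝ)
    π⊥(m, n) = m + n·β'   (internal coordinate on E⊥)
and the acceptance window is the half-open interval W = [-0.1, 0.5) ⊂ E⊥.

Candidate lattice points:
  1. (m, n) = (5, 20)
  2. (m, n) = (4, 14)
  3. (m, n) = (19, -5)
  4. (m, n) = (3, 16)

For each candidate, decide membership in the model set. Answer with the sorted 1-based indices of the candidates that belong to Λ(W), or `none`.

β' = (4−√20)/2 ≈ -0.236068.
[1] lift (5,20): star map gives 0.278640; window check -0.1 ≤ 0.278640 < 0.5 is true → IN Λ
[2] lift (4,14): star map gives 0.695048; window check -0.1 ≤ 0.695048 < 0.5 is false → out
[3] lift (19,-5): star map gives 20.180340; window check -0.1 ≤ 20.180340 < 0.5 is false → out
[4] lift (3,16): star map gives -0.777088; window check -0.1 ≤ -0.777088 < 0.5 is false → out

1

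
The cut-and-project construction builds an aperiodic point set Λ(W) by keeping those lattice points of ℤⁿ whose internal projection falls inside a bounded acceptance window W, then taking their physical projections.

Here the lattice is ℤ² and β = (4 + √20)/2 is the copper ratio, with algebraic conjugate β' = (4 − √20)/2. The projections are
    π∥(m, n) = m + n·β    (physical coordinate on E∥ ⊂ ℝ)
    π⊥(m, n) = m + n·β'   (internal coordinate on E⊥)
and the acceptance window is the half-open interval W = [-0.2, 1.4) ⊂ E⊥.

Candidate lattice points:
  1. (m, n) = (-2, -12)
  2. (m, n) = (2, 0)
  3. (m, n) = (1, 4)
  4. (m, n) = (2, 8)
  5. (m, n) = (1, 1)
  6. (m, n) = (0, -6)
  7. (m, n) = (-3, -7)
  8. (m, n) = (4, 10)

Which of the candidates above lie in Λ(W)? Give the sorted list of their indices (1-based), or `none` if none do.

1, 3, 4, 5

β' = (4−√20)/2 ≈ -0.2361.
[1] lift (-2,-12): star map gives 0.8328; window check -0.2 ≤ 0.8328 < 1.4 is true → IN Λ
[2] lift (2,0): star map gives 2.0000; window check -0.2 ≤ 2.0000 < 1.4 is false → out
[3] lift (1,4): star map gives 0.0557; window check -0.2 ≤ 0.0557 < 1.4 is true → IN Λ
[4] lift (2,8): star map gives 0.1115; window check -0.2 ≤ 0.1115 < 1.4 is true → IN Λ
[5] lift (1,1): star map gives 0.7639; window check -0.2 ≤ 0.7639 < 1.4 is true → IN Λ
[6] lift (0,-6): star map gives 1.4164; window check -0.2 ≤ 1.4164 < 1.4 is false → out
[7] lift (-3,-7): star map gives -1.3475; window check -0.2 ≤ -1.3475 < 1.4 is false → out
[8] lift (4,10): star map gives 1.6393; window check -0.2 ≤ 1.6393 < 1.4 is false → out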